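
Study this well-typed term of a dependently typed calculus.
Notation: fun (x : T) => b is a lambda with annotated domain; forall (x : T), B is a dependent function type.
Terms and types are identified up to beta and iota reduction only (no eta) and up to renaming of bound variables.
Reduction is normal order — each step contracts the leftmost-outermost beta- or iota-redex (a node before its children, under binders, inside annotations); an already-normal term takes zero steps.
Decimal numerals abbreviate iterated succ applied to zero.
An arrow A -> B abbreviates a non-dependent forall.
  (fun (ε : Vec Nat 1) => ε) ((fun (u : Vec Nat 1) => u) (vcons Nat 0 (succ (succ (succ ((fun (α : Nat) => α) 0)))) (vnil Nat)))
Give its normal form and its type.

reduced normal form:
  vcons Nat 0 3 (vnil Nat)
type:
  Vec Nat 1
observation: normalization takes exactly 3 steps under the normal-order strategy.


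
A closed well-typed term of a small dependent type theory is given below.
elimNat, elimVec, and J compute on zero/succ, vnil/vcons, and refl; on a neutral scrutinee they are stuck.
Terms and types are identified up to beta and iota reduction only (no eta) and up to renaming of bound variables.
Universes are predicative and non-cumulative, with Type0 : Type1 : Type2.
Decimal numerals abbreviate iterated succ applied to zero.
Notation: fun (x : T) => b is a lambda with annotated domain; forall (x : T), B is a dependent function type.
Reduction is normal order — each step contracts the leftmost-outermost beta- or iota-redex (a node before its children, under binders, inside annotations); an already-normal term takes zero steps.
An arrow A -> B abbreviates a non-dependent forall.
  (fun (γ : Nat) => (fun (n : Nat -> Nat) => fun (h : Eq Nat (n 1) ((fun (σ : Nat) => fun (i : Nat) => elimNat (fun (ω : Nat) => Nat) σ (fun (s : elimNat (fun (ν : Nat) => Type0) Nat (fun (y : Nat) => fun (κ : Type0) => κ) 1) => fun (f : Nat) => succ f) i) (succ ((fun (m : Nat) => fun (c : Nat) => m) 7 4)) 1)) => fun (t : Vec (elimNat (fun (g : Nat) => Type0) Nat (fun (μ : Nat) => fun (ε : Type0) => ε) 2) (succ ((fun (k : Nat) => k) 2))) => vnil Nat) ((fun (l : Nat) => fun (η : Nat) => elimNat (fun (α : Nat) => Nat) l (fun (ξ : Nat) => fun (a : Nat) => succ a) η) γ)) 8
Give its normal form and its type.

reduced normal form:
  fun (γ : Eq Nat 9 9) => fun (n : Vec Nat 3) => vnil Nat
inferred type:
  Eq Nat 9 9 -> Vec Nat 3 -> Vec Nat 0


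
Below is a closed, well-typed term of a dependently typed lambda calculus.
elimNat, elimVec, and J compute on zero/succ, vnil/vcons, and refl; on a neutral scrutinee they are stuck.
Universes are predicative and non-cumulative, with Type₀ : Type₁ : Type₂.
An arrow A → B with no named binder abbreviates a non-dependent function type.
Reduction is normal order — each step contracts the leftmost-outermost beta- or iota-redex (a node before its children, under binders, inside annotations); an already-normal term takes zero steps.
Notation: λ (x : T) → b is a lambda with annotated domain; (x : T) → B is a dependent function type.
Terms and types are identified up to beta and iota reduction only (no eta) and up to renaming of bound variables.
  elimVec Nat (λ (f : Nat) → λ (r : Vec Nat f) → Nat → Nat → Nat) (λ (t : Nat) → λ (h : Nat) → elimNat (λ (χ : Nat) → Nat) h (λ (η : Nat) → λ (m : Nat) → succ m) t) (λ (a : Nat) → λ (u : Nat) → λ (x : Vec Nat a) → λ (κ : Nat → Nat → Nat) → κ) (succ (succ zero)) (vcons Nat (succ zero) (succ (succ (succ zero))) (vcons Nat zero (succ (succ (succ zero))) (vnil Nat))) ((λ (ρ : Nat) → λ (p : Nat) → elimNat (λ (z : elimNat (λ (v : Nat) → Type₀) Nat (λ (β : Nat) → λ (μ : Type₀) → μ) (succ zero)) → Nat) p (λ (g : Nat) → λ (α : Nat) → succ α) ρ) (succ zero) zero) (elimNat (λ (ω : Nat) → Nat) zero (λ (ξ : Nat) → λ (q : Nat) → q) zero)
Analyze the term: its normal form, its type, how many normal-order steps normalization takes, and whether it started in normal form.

reduced normal form:
  succ zero
type:
  Nat
steps to reach normal form (normal order): 24
started in normal form: no
first contracted redex: an elimVec iota-redex


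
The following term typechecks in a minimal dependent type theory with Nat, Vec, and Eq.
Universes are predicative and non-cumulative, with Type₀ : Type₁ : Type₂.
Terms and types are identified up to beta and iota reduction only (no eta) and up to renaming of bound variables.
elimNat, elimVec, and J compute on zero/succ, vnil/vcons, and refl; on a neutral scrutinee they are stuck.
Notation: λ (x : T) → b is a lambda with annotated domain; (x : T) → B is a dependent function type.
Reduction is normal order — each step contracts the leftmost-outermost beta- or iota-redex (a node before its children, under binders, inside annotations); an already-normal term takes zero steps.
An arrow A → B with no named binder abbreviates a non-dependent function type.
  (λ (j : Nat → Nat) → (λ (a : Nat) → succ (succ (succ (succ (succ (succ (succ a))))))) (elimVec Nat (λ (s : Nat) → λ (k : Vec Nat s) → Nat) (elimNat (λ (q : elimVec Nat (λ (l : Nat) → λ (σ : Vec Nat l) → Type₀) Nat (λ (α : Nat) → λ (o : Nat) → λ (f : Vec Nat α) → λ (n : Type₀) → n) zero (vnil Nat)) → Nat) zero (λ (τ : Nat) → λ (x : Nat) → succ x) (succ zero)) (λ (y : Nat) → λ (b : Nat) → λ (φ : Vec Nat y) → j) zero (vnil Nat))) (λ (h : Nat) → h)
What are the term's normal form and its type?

reduced normal form:
  succ (succ (succ (succ (succ (succ (succ (succ zero)))))))
the term's type:
  Nat


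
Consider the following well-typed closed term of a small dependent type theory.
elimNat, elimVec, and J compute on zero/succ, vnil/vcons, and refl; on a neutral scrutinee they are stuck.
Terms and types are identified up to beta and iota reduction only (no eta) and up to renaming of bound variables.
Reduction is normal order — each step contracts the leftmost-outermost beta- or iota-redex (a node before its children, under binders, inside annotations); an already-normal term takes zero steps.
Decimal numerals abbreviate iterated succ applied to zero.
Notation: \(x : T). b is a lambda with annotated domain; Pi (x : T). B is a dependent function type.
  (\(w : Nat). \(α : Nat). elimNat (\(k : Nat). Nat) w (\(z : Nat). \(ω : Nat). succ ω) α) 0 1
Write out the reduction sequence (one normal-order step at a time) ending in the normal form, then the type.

normal-order reduction:
  (\(w : Nat). \(α : Nat). elimNat (\(k : Nat). Nat) w (\(z : Nat). \(ω : Nat). succ ω) α) 0 1
  ~> (\(w : Nat). elimNat (\(α : Nat). Nat) 0 (\(k : Nat). \(z : Nat). succ z) w) 1
  ~> elimNat (\(w : Nat). Nat) 0 (\(α : Nat). \(k : Nat). succ k) 1
  ~> (\(w : Nat). \(α : Nat). succ α) 0 (elimNat (\(k : Nat). Nat) 0 (\(z : Nat). \(ω : Nat). succ ω) 0)
  ~> (\(w : Nat). succ w) (elimNat (\(α : Nat). Nat) 0 (\(k : Nat). \(z : Nat). succ z) 0)
  ~> succ (elimNat (\(w : Nat). Nat) 0 (\(α : Nat). \(k : Nat). succ k) 0)
  ~> 1
inferred type:
  Nat


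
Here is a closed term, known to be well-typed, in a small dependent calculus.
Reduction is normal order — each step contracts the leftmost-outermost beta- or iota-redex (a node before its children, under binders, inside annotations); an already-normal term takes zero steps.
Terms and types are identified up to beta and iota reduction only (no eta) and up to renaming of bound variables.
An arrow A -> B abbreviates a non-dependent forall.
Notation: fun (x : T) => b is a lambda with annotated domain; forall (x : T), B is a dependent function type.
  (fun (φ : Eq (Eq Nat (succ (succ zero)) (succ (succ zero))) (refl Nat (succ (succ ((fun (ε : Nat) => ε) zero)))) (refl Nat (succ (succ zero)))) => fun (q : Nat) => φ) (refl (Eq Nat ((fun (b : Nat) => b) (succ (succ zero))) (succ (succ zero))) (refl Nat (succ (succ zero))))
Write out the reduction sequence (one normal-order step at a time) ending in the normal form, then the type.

normal-order reduction sequence:
  (fun (φ : Eq (Eq Nat (succ (succ zero)) (succ (succ zero))) (refl Nat (succ (succ ((fun (ε : Nat) => ε) zero)))) (refl Nat (succ (succ zero)))) => fun (q : Nat) => φ) (refl (Eq Nat ((fun (b : Nat) => b) (succ (succ zero))) (succ (succ zero))) (refl Nat (succ (succ zero))))
  ~> fun (φ : Nat) => refl (Eq Nat ((fun (ε : Nat) => ε) (succ (succ zero))) (succ (succ zero))) (refl Nat (succ (succ zero)))
  ~> fun (φ : Nat) => refl (Eq Nat (succ (succ zero)) (succ (succ zero))) (refl Nat (succ (succ zero)))
the term's type:
  Nat -> Eq (Eq Nat (succ (succ zero)) (succ (succ zero))) (refl Nat (succ (succ zero))) (refl Nat (succ (succ zero)))


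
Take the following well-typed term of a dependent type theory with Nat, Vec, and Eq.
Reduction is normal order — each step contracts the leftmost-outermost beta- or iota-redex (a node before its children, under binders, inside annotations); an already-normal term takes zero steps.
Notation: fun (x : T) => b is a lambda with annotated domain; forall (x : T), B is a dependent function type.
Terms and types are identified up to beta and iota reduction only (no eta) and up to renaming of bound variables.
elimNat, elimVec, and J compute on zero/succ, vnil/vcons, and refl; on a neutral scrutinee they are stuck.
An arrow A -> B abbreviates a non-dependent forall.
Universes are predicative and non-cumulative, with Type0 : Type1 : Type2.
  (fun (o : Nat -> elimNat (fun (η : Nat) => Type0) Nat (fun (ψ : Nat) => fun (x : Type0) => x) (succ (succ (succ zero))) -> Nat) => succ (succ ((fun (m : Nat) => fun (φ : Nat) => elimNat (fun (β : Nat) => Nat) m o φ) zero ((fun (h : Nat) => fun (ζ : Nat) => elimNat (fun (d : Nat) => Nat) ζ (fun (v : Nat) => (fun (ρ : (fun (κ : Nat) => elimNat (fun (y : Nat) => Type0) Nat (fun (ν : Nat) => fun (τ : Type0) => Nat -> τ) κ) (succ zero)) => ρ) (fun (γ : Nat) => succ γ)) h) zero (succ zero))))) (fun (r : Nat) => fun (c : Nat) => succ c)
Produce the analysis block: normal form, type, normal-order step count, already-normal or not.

reduced normal form:
  succ (succ (succ zero))
inferred type:
  Nat
reduction steps (normal order): 10
term was already normal: no
first contracted redex: a beta-redex


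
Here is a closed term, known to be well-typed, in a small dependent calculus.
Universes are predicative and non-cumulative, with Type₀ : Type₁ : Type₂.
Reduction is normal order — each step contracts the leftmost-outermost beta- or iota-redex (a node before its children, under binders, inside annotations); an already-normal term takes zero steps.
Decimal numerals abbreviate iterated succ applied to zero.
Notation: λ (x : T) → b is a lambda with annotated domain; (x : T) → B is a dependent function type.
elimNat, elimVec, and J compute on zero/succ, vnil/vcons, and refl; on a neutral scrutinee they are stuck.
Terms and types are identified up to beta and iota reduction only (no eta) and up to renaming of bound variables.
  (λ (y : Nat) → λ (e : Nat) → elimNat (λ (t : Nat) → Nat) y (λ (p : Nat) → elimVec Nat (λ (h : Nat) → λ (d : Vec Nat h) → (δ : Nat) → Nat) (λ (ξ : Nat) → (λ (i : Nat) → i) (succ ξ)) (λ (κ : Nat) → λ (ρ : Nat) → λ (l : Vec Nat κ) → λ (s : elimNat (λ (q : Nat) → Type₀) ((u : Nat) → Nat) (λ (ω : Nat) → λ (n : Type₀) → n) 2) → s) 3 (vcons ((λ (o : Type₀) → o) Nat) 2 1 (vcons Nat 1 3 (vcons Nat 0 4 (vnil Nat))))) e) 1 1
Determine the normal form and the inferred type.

reduced normal form:
  2
the term's type:
  Nat


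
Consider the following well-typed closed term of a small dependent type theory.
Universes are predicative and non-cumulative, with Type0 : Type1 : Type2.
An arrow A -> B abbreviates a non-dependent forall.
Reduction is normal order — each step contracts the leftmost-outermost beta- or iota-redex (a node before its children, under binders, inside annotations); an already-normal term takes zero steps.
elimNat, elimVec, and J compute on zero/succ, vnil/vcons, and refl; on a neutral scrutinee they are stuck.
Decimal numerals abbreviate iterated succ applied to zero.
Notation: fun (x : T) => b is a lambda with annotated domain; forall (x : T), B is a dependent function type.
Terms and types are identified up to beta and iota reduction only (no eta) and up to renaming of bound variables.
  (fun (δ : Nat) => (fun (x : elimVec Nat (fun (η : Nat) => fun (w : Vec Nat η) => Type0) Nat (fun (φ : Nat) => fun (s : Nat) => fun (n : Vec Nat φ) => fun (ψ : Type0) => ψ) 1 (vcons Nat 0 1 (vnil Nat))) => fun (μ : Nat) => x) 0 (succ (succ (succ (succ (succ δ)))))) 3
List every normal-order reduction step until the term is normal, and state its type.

normal-order reduction sequence:
  (fun (δ : Nat) => (fun (x : elimVec Nat (fun (η : Nat) => fun (w : Vec Nat η) => Type0) Nat (fun (φ : Nat) => fun (s : Nat) => fun (n : Vec Nat φ) => fun (ψ : Type0) => ψ) 1 (vcons Nat 0 1 (vnil Nat))) => fun (μ : Nat) => x) 0 (succ (succ (succ (succ (succ δ)))))) 3
  ~> (fun (δ : elimVec Nat (fun (x : Nat) => fun (η : Vec Nat x) => Type0) Nat (fun (w : Nat) => fun (φ : Nat) => fun (s : Vec Nat w) => fun (n : Type0) => n) 1 (vcons Nat 0 1 (vnil Nat))) => fun (ψ : Nat) => δ) 0 8
  ~> (fun (δ : Nat) => 0) 8
  ~> 0
type:
  Nat


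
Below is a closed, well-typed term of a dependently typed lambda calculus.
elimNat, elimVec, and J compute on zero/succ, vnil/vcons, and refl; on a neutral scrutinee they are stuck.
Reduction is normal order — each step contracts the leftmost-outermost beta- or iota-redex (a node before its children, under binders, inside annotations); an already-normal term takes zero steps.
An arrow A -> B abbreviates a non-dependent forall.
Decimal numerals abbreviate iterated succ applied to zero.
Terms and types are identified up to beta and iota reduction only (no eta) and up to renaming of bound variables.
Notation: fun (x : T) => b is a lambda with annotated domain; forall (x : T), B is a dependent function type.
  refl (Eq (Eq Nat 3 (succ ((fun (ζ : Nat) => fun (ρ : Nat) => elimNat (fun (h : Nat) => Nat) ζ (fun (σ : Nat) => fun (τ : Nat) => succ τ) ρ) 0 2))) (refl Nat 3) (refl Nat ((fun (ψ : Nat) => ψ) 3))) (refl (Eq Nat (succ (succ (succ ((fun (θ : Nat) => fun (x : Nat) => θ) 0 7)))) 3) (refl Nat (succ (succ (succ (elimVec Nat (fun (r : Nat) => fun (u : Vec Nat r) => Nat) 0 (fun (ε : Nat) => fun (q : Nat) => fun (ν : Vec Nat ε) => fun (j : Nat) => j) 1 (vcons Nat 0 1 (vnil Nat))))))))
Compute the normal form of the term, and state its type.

normal form:
  refl (Eq (Eq Nat 3 3) (refl Nat 3) (refl Nat 3)) (refl (Eq Nat 3 3) (refl Nat 3))
the term's type:
  Eq (Eq (Eq Nat 3 3) (refl Nat 3) (refl Nat 3)) (refl (Eq Nat 3 3) (refl Nat 3)) (refl (Eq Nat 3 3) (refl Nat 3))
observation: the first redex contracted is a beta-redex; the normal form is reached in 18 normal-order steps.


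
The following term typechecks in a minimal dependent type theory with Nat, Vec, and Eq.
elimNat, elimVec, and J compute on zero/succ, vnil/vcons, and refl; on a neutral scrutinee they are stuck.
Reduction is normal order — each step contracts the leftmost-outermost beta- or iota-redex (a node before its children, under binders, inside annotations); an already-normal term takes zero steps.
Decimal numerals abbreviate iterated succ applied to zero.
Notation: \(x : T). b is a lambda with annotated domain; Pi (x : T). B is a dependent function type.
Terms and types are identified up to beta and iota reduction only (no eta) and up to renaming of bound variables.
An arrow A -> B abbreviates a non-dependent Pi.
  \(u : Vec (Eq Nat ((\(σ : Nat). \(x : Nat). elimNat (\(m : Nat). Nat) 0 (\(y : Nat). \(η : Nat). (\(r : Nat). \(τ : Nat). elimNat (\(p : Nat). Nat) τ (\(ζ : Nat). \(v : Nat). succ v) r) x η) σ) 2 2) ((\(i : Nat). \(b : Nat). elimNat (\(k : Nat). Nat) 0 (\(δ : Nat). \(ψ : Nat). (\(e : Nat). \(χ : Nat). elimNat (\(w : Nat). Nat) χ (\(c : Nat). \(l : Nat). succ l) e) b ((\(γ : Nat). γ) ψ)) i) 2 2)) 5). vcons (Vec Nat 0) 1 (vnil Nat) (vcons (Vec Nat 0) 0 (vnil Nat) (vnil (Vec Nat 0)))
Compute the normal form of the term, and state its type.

reduced normal form:
  \(u : Vec (Eq Nat 4 4) 5). vcons (Vec Nat 0) 1 (vnil Nat) (vcons (Vec Nat 0) 0 (vnil Nat) (vnil (Vec Nat 0)))
the term's type:
  Vec (Eq Nat 4 4) 5 -> Vec (Vec Nat 0) 2
observation: contracting a beta-redex first, the term normalizes in 56 steps.


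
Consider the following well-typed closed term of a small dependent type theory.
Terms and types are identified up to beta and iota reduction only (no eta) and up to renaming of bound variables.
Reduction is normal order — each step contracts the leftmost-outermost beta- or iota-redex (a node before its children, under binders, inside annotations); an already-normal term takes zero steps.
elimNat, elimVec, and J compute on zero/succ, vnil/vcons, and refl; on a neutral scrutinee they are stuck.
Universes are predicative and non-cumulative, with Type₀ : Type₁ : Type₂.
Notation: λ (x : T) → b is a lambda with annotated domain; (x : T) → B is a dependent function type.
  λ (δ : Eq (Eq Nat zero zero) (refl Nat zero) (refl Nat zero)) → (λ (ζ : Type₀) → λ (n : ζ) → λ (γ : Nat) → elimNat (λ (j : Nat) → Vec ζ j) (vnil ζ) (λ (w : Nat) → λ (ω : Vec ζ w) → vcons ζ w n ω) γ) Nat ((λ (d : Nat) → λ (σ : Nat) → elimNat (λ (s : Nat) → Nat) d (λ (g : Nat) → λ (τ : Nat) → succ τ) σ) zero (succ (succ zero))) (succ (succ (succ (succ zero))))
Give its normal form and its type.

resulting normal form:
  λ (δ : Eq (Eq Nat zero zero) (refl Nat zero) (refl Nat zero)) → vcons Nat (succ (succ (succ zero))) (succ (succ zero)) (vcons Nat (succ (succ zero)) (succ (succ zero)) (vcons Nat (succ zero) (succ (succ zero)) (vcons Nat zero (succ (succ zero)) (vnil Nat))))
the term's type:
  (δ : Eq (Eq Nat zero zero) (refl Nat zero) (refl Nat zero)) → Vec Nat (succ (succ (succ (succ zero))))


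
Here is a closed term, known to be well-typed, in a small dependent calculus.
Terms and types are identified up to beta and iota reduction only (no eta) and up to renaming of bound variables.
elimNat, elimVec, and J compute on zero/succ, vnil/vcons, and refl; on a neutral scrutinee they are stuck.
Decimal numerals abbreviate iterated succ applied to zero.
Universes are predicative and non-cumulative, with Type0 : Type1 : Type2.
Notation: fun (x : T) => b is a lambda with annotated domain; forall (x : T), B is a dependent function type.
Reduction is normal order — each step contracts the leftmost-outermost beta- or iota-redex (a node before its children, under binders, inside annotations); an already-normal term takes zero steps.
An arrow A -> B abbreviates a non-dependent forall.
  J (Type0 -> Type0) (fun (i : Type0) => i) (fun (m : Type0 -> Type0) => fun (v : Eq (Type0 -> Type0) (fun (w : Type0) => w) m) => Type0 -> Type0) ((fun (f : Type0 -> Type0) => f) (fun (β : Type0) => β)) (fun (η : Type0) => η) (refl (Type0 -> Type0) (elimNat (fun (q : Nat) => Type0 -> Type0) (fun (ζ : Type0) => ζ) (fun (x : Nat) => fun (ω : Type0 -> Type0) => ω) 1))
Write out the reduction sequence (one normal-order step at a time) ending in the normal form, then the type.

normal-order reduction sequence:
  J (Type0 -> Type0) (fun (i : Type0) => i) (fun (m : Type0 -> Type0) => fun (v : Eq (Type0 -> Type0) (fun (w : Type0) => w) m) => Type0 -> Type0) ((fun (f : Type0 -> Type0) => f) (fun (β : Type0) => β)) (fun (η : Type0) => η) (refl (Type0 -> Type0) (elimNat (fun (q : Nat) => Type0 -> Type0) (fun (ζ : Type0) => ζ) (fun (x : Nat) => fun (ω : Type0 -> Type0) => ω) 1))
  ~> (fun (i : Type0 -> Type0) => i) (fun (m : Type0) => m)
  ~> fun (i : Type0) => i
type:
  Type0 -> Type0


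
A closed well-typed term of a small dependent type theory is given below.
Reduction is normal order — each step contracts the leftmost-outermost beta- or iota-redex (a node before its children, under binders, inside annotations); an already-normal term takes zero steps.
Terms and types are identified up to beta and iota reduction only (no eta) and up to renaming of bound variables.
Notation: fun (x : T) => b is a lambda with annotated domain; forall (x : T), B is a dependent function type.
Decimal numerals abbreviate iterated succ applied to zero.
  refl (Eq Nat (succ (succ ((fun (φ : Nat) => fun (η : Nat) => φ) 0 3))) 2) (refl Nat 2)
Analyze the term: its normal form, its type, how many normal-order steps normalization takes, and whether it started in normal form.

resulting normal form:
  refl (Eq Nat 2 2) (refl Nat 2)
inferred type:
  Eq (Eq Nat 2 2) (refl Nat 2) (refl Nat 2)
normal-order step count: 2
term was already normal: no
first contracted redex: a beta-redex


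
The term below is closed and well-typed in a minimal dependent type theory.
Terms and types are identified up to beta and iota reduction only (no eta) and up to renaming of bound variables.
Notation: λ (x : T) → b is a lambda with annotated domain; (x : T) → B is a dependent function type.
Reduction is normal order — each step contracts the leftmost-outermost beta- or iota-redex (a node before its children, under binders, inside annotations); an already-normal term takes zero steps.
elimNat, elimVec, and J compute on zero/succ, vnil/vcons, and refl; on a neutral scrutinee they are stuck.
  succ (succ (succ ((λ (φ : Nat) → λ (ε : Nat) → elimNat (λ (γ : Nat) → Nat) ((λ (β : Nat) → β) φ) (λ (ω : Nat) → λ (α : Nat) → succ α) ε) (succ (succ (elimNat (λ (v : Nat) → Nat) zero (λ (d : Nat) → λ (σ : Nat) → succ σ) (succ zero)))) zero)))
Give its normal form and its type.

resulting normal form:
  succ (succ (succ (succ (succ (succ zero)))))
type:
  Nat


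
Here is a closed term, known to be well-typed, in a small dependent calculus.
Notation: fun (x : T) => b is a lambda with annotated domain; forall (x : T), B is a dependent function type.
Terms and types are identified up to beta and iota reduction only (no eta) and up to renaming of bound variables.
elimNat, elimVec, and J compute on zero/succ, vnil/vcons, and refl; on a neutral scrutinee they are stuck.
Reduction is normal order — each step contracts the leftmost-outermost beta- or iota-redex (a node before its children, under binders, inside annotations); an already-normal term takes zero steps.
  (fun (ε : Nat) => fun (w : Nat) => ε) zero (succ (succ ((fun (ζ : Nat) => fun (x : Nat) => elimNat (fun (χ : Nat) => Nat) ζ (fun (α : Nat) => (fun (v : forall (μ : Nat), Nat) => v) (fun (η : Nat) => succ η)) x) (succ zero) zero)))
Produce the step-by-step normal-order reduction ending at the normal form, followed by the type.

normal-order reduction sequence:
  (fun (ε : Nat) => fun (w : Nat) => ε) zero (succ (succ ((fun (ζ : Nat) => fun (x : Nat) => elimNat (fun (χ : Nat) => Nat) ζ (fun (α : Nat) => (fun (v : forall (μ : Nat), Nat) => v) (fun (η : Nat) => succ η)) x) (succ zero) zero)))
  ~> (fun (ε : Nat) => zero) (succ (succ ((fun (w : Nat) => fun (ζ : Nat) => elimNat (fun (x : Nat) => Nat) w (fun (χ : Nat) => (fun (α : forall (v : Nat), Nat) => α) (fun (μ : Nat) => succ μ)) ζ) (succ zero) zero)))
  ~> zero
the term's type:
  Nat


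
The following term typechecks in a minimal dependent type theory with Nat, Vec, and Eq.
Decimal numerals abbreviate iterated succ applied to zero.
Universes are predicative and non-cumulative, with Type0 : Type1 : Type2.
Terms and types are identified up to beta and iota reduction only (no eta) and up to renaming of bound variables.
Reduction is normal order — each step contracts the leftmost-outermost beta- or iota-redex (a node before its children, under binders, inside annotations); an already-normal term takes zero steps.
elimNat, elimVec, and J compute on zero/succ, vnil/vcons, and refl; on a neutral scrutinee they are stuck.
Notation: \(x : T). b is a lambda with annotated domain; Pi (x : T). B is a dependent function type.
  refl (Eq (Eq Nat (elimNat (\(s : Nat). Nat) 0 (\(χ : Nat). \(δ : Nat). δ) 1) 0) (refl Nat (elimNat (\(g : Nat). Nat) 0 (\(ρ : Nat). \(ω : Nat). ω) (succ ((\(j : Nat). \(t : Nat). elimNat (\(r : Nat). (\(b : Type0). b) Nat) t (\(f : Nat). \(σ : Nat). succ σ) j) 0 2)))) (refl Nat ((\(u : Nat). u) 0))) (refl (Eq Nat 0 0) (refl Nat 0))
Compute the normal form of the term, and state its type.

resulting normal form:
  refl (Eq (Eq Nat 0 0) (refl Nat 0) (refl Nat 0)) (refl (Eq Nat 0 0) (refl Nat 0))
type:
  Eq (Eq (Eq Nat 0 0) (refl Nat 0) (refl Nat 0)) (refl (Eq Nat 0 0) (refl Nat 0)) (refl (Eq Nat 0 0) (refl Nat 0))
observation: the first redex contracted is an elimNat iota-redex; the normal form is reached in 18 normal-order steps.


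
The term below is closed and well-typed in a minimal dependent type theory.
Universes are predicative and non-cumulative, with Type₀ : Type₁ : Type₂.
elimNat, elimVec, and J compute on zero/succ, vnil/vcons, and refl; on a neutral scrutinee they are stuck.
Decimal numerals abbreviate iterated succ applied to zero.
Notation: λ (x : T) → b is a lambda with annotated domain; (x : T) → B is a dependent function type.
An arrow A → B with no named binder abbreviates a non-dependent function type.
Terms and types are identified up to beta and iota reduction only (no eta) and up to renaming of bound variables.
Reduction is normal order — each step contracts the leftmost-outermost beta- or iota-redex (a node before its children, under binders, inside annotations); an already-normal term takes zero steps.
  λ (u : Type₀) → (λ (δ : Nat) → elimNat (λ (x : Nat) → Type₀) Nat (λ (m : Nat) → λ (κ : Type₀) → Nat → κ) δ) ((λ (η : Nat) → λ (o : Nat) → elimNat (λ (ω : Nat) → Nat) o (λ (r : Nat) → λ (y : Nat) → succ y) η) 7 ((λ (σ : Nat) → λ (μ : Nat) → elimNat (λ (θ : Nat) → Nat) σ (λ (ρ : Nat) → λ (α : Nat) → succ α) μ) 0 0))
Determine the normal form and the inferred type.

normal form:
  λ (u : Type₀) → Nat → Nat → Nat → Nat → Nat → Nat → Nat → Nat
inferred type:
  Type₀ → Type₀


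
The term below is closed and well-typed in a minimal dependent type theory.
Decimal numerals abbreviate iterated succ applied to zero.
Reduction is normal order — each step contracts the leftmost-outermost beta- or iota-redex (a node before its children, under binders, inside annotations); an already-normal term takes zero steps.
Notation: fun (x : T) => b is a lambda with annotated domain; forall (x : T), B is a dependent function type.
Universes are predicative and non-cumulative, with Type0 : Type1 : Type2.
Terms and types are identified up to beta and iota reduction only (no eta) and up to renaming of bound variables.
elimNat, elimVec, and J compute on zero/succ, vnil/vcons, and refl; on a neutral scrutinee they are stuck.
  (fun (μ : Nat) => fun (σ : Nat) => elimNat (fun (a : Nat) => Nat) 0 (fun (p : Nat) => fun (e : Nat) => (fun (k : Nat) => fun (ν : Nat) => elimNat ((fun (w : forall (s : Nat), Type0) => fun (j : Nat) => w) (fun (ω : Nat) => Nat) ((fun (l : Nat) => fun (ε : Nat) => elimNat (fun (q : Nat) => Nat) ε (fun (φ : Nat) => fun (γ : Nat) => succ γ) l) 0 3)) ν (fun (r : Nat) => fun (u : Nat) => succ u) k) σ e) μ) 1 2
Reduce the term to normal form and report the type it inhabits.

reduced normal form:
  2
the term's type:
  Nat
observation: the first redex contracted is a beta-redex; the normal form is reached in 15 normal-order steps.


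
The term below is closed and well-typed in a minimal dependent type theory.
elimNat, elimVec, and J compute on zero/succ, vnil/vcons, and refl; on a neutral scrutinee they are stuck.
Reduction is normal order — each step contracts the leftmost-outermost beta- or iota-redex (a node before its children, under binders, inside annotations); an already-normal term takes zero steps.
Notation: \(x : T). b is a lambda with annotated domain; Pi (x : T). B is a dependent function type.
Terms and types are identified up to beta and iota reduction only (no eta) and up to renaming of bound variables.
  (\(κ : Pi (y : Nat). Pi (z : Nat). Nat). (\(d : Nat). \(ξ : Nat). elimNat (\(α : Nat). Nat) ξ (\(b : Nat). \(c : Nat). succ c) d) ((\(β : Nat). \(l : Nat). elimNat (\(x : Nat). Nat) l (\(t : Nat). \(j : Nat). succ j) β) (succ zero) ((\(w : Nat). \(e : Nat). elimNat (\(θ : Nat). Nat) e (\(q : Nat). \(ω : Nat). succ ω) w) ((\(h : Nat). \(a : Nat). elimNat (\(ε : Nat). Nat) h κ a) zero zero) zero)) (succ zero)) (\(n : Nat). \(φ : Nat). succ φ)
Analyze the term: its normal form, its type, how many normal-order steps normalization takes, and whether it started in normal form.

reduced normal form:
  succ (succ zero)
inferred type:
  Nat
steps to reach normal form (normal order): 19
started in normal form: no
first redex: a beta-redex


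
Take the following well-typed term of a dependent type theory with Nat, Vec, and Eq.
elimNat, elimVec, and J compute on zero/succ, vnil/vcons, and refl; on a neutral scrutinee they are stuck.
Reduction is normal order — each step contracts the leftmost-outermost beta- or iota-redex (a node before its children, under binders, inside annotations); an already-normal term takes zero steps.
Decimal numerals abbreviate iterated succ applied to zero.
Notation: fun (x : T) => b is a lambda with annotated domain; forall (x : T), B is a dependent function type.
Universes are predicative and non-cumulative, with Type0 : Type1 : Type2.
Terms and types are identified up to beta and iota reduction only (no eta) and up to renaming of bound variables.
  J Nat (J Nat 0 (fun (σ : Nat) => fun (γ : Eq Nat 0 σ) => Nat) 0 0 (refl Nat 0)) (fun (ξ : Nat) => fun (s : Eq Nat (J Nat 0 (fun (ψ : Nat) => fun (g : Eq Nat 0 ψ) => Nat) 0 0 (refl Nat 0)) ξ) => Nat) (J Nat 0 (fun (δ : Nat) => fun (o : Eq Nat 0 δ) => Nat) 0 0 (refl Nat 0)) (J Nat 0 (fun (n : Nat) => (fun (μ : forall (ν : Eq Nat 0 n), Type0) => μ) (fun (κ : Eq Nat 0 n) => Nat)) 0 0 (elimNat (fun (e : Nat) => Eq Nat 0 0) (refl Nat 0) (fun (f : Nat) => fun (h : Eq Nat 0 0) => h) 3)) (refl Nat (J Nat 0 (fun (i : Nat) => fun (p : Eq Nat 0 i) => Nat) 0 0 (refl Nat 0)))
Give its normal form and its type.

reduced normal form:
  0
type:
  Nat


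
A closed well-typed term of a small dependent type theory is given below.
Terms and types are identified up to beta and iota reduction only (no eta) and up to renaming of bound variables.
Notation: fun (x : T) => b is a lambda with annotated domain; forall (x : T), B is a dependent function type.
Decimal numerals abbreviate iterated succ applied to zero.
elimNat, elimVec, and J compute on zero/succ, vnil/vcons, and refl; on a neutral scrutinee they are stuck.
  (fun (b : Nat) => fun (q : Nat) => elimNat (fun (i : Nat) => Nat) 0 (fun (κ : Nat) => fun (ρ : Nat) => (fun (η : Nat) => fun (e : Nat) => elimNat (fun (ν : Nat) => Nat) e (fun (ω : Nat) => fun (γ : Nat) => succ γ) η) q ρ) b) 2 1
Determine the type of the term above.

inferred type:
  Nat


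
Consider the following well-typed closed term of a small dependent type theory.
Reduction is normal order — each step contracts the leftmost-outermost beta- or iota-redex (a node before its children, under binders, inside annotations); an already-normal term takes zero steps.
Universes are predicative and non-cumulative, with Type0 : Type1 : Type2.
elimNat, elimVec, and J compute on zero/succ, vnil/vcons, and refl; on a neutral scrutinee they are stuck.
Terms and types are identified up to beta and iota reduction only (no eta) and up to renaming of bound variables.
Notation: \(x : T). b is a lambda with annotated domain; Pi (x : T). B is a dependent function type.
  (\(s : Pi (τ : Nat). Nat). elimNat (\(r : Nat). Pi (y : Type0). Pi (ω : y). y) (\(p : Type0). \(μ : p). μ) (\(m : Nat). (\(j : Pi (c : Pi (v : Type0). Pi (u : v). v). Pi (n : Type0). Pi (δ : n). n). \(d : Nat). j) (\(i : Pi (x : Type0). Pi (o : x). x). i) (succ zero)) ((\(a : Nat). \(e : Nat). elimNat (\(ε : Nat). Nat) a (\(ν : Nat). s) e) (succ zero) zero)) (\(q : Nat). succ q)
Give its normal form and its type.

reduced normal form:
  \(s : Type0). \(τ : s). τ
the term's type:
  Pi (s : Type0). Pi (τ : s). s
observation: normalization takes exactly 10 steps under the normal-order strategy.


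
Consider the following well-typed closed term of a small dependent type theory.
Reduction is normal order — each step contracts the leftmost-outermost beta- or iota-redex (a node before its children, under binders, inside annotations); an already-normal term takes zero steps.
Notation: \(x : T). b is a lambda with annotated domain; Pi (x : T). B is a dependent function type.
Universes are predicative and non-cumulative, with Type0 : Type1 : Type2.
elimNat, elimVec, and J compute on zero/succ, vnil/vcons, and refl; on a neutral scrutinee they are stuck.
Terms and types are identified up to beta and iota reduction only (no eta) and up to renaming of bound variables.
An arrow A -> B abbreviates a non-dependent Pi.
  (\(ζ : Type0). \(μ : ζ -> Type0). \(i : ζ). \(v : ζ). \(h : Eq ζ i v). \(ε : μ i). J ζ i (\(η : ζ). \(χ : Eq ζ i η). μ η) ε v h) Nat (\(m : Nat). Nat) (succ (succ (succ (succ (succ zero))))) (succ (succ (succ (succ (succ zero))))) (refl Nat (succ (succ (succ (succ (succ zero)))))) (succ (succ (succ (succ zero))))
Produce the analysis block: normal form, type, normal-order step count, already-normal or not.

resulting normal form:
  succ (succ (succ (succ zero)))
the term's type:
  Nat
reduction steps (normal order): 7
already normal: no
first redex: a beta-redex


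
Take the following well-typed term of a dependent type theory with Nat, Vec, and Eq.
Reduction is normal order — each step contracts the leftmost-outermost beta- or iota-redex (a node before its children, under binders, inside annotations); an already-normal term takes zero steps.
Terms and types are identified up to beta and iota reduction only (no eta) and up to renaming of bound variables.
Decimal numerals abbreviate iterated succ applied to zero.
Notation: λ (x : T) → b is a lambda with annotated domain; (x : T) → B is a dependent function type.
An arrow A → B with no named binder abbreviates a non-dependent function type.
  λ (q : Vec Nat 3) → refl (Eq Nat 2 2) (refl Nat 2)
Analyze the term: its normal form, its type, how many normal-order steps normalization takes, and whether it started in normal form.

reduced normal form:
  λ (q : Vec Nat 3) → refl (Eq Nat 2 2) (refl Nat 2)
the term's type:
  Vec Nat 3 → Eq (Eq Nat 2 2) (refl Nat 2) (refl Nat 2)
steps to reach normal form (normal order): 0
term was already normal: yes


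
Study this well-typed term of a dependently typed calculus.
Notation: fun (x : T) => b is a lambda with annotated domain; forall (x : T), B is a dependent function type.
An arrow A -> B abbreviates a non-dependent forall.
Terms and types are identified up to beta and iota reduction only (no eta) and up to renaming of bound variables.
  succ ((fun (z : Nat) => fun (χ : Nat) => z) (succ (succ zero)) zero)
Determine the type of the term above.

type:
  Nat


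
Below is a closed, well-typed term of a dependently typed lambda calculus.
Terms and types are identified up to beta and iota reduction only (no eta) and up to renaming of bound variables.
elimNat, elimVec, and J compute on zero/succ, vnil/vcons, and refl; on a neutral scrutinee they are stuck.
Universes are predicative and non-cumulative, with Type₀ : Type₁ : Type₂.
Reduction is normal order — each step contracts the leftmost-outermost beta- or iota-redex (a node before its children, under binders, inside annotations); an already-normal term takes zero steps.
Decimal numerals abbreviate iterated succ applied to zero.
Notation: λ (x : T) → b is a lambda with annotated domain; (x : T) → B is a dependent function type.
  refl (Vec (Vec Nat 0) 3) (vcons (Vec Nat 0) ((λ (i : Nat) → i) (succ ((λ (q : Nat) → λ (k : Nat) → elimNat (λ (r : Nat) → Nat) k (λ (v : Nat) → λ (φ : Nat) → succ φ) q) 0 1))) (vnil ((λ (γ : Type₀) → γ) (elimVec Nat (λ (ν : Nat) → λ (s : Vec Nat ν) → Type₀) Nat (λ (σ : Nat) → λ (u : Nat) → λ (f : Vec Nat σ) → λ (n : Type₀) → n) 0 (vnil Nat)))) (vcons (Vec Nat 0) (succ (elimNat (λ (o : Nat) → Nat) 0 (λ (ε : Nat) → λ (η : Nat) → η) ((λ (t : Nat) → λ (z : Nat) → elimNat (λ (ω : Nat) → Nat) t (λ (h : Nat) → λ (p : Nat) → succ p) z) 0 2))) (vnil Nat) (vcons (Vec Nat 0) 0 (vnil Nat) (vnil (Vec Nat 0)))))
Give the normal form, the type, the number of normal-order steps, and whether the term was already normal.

normal form:
  refl (Vec (Vec Nat 0) 3) (vcons (Vec Nat 0) 2 (vnil Nat) (vcons (Vec Nat 0) 1 (vnil Nat) (vcons (Vec Nat 0) 0 (vnil Nat) (vnil (Vec Nat 0)))))
inferred type:
  Eq (Vec (Vec Nat 0) 3) (vcons (Vec Nat 0) 2 (vnil Nat) (vcons (Vec Nat 0) 1 (vnil Nat) (vcons (Vec Nat 0) 0 (vnil Nat) (vnil (Vec Nat 0))))) (vcons (Vec Nat 0) 2 (vnil Nat) (vcons (Vec Nat 0) 1 (vnil Nat) (vcons (Vec Nat 0) 0 (vnil Nat) (vnil (Vec Nat 0)))))
normal-order step count: 22
already normal: no
first redex: a beta-redex


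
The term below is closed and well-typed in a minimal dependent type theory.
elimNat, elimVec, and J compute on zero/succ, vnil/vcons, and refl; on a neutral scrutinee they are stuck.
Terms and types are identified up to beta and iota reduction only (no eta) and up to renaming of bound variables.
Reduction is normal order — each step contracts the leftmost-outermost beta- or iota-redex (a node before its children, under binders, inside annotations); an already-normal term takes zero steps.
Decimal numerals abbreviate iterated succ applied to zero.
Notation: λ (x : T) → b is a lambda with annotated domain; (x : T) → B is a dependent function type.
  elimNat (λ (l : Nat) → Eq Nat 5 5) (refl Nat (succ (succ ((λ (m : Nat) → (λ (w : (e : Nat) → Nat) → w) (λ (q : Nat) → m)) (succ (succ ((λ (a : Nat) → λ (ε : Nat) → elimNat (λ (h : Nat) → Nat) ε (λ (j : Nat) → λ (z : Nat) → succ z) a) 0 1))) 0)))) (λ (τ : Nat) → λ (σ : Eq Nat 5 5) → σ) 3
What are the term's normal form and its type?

resulting normal form:
  refl Nat 5
the term's type:
  Eq Nat 5 5
observation: 16 normal-order steps separate the term from its normal form.


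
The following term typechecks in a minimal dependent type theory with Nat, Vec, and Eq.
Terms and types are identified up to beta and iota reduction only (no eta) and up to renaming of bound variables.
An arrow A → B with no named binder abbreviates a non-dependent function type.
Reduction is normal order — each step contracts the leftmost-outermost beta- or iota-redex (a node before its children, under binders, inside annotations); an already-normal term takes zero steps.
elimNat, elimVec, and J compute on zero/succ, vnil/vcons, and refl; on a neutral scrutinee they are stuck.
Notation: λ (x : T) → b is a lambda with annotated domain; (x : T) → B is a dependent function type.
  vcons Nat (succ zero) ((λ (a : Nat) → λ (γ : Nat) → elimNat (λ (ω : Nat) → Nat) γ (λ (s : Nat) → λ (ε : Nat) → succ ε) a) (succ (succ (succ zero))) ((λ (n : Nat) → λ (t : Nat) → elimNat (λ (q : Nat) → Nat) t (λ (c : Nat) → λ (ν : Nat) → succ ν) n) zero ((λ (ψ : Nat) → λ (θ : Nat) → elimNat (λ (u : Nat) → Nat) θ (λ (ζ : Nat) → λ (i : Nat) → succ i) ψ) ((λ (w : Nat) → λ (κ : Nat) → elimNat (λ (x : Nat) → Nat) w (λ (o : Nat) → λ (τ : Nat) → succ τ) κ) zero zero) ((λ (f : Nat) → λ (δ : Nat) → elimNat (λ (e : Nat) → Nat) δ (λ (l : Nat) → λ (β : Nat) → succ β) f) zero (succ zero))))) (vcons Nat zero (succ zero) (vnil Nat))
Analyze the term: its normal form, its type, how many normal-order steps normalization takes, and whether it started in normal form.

reduced normal form:
  vcons Nat (succ zero) (succ (succ (succ (succ zero)))) (vcons Nat zero (succ zero) (vnil Nat))
the term's type:
  Vec Nat (succ (succ zero))
reduction steps (normal order): 24
already normal: no
first contracted redex: a beta-redex


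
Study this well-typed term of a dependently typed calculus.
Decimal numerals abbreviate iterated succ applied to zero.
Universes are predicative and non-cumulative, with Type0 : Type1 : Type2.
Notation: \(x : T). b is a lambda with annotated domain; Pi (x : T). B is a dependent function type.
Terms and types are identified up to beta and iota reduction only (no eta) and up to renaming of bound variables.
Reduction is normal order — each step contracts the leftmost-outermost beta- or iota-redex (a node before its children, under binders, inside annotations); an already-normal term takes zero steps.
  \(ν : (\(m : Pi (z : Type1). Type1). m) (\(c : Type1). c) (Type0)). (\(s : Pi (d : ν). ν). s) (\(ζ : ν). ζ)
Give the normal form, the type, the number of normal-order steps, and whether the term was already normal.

reduced normal form:
  \(ν : Type0). \(m : ν). m
the term's type:
  Pi (ν : Type0). Pi (m : ν). ν
steps to reach normal form (normal order): 3
started in normal form: no
first redex: a beta-redex
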